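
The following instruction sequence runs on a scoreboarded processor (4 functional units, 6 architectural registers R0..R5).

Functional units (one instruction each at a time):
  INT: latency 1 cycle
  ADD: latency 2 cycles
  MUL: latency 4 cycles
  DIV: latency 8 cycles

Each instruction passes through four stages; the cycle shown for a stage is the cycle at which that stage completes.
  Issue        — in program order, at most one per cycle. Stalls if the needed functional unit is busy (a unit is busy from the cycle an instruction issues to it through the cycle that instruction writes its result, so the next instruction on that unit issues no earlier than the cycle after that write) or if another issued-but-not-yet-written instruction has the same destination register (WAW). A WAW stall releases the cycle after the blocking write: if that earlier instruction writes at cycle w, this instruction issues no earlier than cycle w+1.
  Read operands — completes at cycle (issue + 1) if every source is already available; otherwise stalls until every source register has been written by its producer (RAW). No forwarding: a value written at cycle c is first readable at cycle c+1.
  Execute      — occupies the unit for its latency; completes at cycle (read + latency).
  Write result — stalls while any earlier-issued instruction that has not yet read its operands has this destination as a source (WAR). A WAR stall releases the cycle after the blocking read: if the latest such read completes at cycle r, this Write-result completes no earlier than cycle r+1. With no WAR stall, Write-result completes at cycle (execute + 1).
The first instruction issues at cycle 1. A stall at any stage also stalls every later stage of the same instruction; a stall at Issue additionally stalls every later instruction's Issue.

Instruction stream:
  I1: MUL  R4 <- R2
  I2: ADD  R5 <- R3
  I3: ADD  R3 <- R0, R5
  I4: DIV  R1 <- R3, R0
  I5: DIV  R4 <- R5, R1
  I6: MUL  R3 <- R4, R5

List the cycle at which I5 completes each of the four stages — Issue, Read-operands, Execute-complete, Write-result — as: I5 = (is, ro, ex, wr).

t=1  issue I1 (MUL)
t=2  I1 read-ops · issue I2 (ADD)
t=3  I2 read-ops
t=5  I2 finished on ADD
t=6  I1 finished on MUL · I2→R5
t=7  I1→R4 · issue I3 (ADD)
t=8  I3 read-ops · issue I4 (DIV)
t=10  I3 finished on ADD
t=11  I3→R3
t=12  I4 read-ops
t=20  I4 finished on DIV
t=21  I4→R1
t=22  issue I5 (DIV)
t=23  I5 read-ops · issue I6 (MUL)
t=31  I5 finished on DIV
t=32  I5→R4
t=33  I6 read-ops
t=37  I6 finished on MUL
t=38  I6→R3

I5 = (22, 23, 31, 32)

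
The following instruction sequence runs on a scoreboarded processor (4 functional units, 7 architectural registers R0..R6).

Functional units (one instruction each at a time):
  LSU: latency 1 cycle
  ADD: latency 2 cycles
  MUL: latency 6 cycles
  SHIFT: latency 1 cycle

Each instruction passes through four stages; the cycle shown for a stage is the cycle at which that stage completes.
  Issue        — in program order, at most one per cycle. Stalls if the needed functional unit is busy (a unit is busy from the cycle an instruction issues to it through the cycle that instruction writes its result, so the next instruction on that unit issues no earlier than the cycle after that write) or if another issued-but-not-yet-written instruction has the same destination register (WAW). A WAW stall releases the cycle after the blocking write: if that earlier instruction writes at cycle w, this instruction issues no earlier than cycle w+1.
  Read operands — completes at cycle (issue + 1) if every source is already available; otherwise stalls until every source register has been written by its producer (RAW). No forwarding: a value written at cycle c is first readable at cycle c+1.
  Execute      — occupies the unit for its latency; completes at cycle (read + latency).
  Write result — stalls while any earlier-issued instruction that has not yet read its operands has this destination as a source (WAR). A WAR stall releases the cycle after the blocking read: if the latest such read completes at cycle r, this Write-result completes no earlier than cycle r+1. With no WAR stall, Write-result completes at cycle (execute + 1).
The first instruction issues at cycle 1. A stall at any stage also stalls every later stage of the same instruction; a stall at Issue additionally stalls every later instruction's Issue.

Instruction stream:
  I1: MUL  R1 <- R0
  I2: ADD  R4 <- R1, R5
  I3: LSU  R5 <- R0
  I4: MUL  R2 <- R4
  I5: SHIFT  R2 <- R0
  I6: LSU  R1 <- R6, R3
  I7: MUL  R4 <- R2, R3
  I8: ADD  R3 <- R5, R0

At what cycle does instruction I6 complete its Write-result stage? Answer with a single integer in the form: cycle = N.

I1 -> (1, 2, 8, 9)
I2 -> (2, 10, 12, 13)  // RAW R1: wait I1 write@9
I3 -> (3, 4, 5, 11)  // WAR R5: wait I2 read@10
I4 -> (10, 14, 20, 21)  // struct: MUL busy until I1 writes@9, RAW R4: wait I2 write@13
I5 -> (22, 23, 24, 25)  // WAW R2: wait I4 write@21
I6 -> (23, 24, 25, 26)
I7 -> (24, 26, 32, 33)  // RAW R2: wait I5 write@25
I8 -> (25, 26, 28, 29)

cycle = 26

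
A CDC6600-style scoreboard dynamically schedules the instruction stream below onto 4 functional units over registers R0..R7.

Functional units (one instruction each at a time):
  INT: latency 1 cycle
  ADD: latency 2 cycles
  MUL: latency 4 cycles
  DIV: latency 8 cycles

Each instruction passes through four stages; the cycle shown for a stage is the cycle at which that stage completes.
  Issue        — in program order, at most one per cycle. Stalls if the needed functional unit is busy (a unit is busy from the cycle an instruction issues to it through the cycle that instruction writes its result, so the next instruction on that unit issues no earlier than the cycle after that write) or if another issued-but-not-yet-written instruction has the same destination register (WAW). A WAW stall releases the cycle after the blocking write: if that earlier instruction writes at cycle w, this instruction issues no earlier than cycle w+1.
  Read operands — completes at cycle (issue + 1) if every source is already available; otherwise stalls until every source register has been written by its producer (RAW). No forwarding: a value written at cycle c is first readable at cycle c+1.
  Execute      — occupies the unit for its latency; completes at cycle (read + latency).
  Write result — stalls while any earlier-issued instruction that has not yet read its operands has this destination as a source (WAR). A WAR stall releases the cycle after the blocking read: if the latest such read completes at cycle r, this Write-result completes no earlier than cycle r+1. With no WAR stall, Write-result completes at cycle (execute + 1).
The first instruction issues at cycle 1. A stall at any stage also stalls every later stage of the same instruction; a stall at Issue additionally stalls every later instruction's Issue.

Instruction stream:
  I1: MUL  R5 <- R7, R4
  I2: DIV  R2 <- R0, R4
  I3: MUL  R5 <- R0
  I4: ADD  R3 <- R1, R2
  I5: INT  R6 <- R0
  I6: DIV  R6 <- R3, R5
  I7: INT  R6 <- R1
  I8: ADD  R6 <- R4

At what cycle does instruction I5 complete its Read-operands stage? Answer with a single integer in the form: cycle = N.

t=1  issue I1 (MUL)
t=2  I1 read-ops | issue I2 (DIV)
t=3  I2 read-ops
t=6  I1 finished on MUL
t=7  I1→R5
t=8  issue I3 (MUL)
t=9  I3 read-ops | issue I4 (ADD)
t=10  issue I5 (INT)
t=11  I2 finished on DIV | I5 read-ops
t=12  I2→R2 | I5 finished on INT
t=13  I3 finished on MUL | I4 read-ops | I5→R6
t=14  I3→R5 | issue I6 (DIV)
t=15  I4 finished on ADD
t=16  I4→R3
t=17  I6 read-ops
t=25  I6 finished on DIV
t=26  I6→R6
t=27  issue I7 (INT)
t=28  I7 read-ops
t=29  I7 finished on INT
t=30  I7→R6
t=31  issue I8 (ADD)
t=32  I8 read-ops
t=34  I8 finished on ADD
t=35  I8→R6

cycle = 11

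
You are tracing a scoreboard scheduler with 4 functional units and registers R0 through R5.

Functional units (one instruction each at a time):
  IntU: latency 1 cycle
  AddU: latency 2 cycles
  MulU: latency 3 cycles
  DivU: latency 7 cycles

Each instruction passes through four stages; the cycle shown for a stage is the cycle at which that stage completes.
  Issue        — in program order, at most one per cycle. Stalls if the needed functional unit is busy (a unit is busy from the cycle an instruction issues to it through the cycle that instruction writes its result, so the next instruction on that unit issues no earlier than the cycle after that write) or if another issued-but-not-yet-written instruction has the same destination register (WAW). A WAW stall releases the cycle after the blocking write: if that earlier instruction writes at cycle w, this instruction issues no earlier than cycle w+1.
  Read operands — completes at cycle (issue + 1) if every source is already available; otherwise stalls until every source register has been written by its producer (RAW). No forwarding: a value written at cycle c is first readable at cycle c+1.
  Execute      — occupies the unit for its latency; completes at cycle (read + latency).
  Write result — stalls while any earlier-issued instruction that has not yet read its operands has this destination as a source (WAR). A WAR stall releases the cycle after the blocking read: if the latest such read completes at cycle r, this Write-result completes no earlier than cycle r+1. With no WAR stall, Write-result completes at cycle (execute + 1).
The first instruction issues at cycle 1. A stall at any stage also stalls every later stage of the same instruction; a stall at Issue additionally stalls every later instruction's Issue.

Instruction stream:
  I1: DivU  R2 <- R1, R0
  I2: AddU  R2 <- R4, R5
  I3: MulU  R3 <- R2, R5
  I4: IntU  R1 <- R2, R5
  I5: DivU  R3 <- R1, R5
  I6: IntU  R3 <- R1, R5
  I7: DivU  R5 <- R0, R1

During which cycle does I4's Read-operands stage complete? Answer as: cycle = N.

I1: IS=1 RO=2 EX=9 WR=10
I2: IS=11 RO=12 EX=14 WR=15  [WAW R2: wait I1 write@10]
I3: IS=12 RO=16 EX=19 WR=20  [RAW R2: wait I2 write@15]
I4: IS=13 RO=16 EX=17 WR=18  [RAW R2: wait I2 write@15]
I5: IS=21 RO=22 EX=29 WR=30  [WAW R3: wait I3 write@20]
I6: IS=31 RO=32 EX=33 WR=34  [WAW R3: wait I5 write@30]
I7: IS=32 RO=33 EX=40 WR=41

cycle = 16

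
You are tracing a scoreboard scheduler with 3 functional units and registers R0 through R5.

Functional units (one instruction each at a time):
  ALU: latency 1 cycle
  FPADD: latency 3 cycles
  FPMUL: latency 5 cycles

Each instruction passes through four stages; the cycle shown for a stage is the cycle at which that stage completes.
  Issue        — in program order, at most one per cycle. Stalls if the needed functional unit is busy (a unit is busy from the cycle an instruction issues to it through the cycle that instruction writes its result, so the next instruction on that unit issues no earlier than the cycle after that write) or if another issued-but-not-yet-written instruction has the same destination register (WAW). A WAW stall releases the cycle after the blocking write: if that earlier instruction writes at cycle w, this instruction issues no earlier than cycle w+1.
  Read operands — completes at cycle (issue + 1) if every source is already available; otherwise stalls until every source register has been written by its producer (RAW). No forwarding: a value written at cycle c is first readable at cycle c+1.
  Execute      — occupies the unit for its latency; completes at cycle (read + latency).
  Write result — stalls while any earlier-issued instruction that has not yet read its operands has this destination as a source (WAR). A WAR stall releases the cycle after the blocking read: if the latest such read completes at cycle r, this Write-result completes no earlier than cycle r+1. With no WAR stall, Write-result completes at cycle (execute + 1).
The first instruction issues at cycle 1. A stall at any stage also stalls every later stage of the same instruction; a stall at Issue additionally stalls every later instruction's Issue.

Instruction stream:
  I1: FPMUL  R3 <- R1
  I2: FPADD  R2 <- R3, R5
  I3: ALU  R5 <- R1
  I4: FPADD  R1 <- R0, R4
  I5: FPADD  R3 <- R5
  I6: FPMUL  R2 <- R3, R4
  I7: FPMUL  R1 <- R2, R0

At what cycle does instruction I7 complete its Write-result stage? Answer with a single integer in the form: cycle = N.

cycle 1: I1 dispatched to FPMUL
cycle 2: I1 operands ready, I2 dispatched to FPADD
cycle 3: I3 dispatched to ALU
cycle 4: I3 operands ready
cycle 5: I3 complete
cycle 7: I1 complete
cycle 8: R3←I1
cycle 9: I2 operands ready
cycle 10: R5←I3
cycle 12: I2 complete
cycle 13: R2←I2
cycle 14: I4 dispatched to FPADD
cycle 15: I4 operands ready
cycle 18: I4 complete
cycle 19: R1←I4
cycle 20: I5 dispatched to FPADD
cycle 21: I5 operands ready, I6 dispatched to FPMUL
cycle 24: I5 complete
cycle 25: R3←I5
cycle 26: I6 operands ready
cycle 31: I6 complete
cycle 32: R2←I6
cycle 33: I7 dispatched to FPMUL
cycle 34: I7 operands ready
cycle 39: I7 complete
cycle 40: R1←I7

cycle = 40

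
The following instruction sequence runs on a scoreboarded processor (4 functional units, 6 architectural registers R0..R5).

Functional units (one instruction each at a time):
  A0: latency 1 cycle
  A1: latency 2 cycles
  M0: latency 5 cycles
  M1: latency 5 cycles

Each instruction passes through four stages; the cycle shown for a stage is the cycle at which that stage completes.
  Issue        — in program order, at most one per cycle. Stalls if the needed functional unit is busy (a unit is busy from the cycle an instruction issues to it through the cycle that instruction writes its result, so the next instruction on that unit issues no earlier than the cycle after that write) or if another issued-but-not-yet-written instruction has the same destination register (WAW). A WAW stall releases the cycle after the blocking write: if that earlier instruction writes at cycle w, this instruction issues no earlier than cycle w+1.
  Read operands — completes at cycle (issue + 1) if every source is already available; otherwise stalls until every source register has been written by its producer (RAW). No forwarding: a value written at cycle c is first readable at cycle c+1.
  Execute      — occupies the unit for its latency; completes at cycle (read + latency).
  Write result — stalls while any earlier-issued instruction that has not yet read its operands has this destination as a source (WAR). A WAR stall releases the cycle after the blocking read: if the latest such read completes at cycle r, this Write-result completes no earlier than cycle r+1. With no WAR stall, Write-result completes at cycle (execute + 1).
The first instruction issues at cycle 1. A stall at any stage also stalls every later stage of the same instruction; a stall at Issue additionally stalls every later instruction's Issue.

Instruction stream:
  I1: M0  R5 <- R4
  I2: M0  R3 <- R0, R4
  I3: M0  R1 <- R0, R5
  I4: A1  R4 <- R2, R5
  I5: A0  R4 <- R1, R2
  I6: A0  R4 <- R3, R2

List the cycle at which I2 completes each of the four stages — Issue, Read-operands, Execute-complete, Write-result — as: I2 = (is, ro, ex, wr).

I2 = (9, 10, 15, 16)

t=1  issue I1 (M0)
t=2  I1 read-ops
t=7  I1 finished on M0
t=8  I1→R5
t=9  issue I2 (M0)
t=10  I2 read-ops
t=15  I2 finished on M0
t=16  I2→R3
t=17  issue I3 (M0)
t=18  I3 read-ops; issue I4 (A1)
t=19  I4 read-ops
t=21  I4 finished on A1
t=22  I4→R4
t=23  I3 finished on M0; issue I5 (A0)
t=24  I3→R1
t=25  I5 read-ops
t=26  I5 finished on A0
t=27  I5→R4
t=28  issue I6 (A0)
t=29  I6 read-ops
t=30  I6 finished on A0
t=31  I6→R4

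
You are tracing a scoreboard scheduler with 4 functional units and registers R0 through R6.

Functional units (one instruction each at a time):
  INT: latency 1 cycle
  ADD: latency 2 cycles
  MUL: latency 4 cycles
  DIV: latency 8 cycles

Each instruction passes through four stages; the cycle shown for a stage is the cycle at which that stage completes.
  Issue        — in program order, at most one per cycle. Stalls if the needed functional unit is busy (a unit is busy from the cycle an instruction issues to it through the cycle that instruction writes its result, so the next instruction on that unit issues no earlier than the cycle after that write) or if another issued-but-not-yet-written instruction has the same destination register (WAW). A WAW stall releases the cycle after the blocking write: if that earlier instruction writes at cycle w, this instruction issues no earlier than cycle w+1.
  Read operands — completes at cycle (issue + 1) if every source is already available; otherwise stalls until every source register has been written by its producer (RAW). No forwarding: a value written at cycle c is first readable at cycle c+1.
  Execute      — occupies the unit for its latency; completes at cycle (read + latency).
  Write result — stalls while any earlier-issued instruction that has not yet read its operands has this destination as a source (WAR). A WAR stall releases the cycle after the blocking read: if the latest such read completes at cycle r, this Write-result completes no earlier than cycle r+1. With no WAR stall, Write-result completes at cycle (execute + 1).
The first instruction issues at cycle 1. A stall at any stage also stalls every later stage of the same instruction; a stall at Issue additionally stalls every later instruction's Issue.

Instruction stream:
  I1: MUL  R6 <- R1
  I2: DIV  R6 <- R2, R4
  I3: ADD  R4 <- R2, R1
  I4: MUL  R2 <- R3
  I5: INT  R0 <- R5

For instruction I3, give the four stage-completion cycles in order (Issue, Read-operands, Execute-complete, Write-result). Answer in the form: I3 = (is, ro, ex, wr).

I1 -> (1, 2, 6, 7)
I2 -> (8, 9, 17, 18)  // WAW R6: wait I1 write@7
I3 -> (9, 10, 12, 13)
I4 -> (10, 11, 15, 16)
I5 -> (11, 12, 13, 14)

I3 = (9, 10, 12, 13)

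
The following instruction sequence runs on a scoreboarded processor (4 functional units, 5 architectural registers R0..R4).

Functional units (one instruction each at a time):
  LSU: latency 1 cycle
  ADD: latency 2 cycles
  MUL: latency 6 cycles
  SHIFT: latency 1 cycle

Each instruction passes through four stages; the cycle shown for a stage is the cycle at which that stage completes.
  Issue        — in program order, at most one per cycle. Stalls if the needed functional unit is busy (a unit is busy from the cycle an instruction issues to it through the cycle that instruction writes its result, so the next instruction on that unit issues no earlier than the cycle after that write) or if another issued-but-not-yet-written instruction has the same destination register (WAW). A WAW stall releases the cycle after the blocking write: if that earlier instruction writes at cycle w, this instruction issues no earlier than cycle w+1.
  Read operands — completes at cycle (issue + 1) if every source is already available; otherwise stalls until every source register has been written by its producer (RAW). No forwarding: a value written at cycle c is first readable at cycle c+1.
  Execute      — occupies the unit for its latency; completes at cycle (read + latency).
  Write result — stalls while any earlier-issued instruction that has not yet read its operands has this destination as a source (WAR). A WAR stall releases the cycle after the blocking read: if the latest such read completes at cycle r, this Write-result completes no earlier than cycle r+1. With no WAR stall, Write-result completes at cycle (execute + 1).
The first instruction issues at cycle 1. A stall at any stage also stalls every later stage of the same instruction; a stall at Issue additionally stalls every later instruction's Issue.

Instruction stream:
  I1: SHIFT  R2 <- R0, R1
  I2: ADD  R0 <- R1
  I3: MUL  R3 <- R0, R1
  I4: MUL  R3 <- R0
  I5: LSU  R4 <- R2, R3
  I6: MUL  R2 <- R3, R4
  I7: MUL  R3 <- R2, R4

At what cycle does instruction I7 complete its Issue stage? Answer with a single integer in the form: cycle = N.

cycle = 35

c1: issue I1 (SHIFT)
c2: I1 read-ops | issue I2 (ADD)
c3: I1 finished on SHIFT | I2 read-ops | issue I3 (MUL)
c4: I1→R2
c5: I2 finished on ADD
c6: I2→R0
c7: I3 read-ops
c13: I3 finished on MUL
c14: I3→R3
c15: issue I4 (MUL)
c16: I4 read-ops | issue I5 (LSU)
c22: I4 finished on MUL
c23: I4→R3
c24: I5 read-ops | issue I6 (MUL)
c25: I5 finished on LSU
c26: I5→R4
c27: I6 read-ops
c33: I6 finished on MUL
c34: I6→R2
c35: issue I7 (MUL)
c36: I7 read-ops
c42: I7 finished on MUL
c43: I7→R3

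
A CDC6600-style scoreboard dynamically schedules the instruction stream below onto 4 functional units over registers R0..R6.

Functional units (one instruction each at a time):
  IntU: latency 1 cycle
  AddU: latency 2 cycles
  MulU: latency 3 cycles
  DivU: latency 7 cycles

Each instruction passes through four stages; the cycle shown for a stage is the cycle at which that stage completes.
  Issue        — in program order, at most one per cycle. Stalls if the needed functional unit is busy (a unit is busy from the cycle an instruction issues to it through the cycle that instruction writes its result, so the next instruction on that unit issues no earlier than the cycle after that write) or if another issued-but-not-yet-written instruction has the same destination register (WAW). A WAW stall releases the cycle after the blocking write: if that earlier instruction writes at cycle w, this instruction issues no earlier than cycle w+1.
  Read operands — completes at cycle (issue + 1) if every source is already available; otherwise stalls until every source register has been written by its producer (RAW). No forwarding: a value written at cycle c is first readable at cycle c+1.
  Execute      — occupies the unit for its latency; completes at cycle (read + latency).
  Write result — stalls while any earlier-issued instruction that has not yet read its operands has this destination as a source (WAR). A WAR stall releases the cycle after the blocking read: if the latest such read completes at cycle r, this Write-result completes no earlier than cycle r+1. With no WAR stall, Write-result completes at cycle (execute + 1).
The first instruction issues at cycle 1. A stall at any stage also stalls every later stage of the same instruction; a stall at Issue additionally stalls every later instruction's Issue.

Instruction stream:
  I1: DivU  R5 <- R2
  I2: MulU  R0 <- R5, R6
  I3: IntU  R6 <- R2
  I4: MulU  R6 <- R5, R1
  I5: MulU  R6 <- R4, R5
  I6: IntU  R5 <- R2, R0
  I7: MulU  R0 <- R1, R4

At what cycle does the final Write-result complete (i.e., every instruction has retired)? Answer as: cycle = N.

cycle = 33

1) issue 1, read 2, done 9, write 10
2) issue 2, read 11, done 14, write 15  <RAW R5: wait I1 write@10>
3) issue 3, read 4, done 5, write 12  <WAR R6: wait I2 read@11>
4) issue 16, read 17, done 20, write 21  <struct: MulU busy until I2 writes@15>
5) issue 22, read 23, done 26, write 27  <struct: MulU busy until I4 writes@21>
6) issue 23, read 24, done 25, write 26
7) issue 28, read 29, done 32, write 33  <struct: MulU busy until I5 writes@27>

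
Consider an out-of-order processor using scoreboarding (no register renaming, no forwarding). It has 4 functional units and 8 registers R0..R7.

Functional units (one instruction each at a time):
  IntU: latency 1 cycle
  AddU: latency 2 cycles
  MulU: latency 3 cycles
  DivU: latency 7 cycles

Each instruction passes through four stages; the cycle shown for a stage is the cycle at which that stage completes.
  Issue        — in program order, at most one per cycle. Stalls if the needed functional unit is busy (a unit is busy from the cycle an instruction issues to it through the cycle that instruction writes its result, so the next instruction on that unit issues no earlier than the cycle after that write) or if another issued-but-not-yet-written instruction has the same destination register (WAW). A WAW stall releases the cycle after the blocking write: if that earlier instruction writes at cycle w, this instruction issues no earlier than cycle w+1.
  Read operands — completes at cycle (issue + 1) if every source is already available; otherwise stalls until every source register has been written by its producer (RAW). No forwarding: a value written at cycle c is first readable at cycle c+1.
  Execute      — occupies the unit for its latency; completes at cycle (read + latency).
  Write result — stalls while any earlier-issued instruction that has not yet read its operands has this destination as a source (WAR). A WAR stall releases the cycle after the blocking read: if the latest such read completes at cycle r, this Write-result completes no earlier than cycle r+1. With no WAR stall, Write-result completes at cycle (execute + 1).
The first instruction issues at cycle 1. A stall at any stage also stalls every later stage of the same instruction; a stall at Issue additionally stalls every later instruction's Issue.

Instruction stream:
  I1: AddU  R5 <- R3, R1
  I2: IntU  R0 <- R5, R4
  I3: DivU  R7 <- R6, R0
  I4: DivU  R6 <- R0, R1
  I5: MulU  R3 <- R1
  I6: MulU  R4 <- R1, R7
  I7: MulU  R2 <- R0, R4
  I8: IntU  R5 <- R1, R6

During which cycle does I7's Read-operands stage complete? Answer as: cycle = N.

cycle = 32

I1: IS=1 RO=2 EX=4 WR=5
I2: IS=2 RO=6 EX=7 WR=8  [RAW R5: wait I1 write@5]
I3: IS=3 RO=9 EX=16 WR=17  [RAW R0: wait I2 write@8]
I4: IS=18 RO=19 EX=26 WR=27  [struct: DivU busy until I3 writes@17]
I5: IS=19 RO=20 EX=23 WR=24
I6: IS=25 RO=26 EX=29 WR=30  [struct: MulU busy until I5 writes@24]
I7: IS=31 RO=32 EX=35 WR=36  [struct: MulU busy until I6 writes@30]
I8: IS=32 RO=33 EX=34 WR=35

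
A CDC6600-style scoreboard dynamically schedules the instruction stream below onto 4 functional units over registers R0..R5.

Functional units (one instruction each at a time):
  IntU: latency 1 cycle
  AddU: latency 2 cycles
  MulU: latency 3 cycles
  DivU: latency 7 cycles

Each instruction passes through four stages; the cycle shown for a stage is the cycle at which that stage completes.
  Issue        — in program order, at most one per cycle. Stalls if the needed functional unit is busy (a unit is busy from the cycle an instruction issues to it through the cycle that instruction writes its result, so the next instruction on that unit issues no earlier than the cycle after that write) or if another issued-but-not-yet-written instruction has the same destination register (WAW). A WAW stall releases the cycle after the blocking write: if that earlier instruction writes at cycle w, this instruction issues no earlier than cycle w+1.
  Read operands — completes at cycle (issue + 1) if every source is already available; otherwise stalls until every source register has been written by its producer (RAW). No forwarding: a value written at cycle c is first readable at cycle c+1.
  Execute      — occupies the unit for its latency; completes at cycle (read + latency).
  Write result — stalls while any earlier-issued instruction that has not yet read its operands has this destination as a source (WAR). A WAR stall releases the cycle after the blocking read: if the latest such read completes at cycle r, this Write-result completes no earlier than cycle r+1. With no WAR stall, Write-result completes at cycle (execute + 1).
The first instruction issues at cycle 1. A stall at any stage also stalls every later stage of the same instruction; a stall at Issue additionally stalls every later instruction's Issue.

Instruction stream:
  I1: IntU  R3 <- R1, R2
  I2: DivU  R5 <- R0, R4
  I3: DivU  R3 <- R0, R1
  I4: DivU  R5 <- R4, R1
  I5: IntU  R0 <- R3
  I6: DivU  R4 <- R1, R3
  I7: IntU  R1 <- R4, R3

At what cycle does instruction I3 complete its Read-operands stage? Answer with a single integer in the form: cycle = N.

cycle = 13

t=1  issue I1 (IntU)
t=2  I1 read-ops · issue I2 (DivU)
t=3  I1 finished on IntU · I2 read-ops
t=4  I1→R3
t=10  I2 finished on DivU
t=11  I2→R5
t=12  issue I3 (DivU)
t=13  I3 read-ops
t=20  I3 finished on DivU
t=21  I3→R3
t=22  issue I4 (DivU)
t=23  I4 read-ops · issue I5 (IntU)
t=24  I5 read-ops
t=25  I5 finished on IntU
t=26  I5→R0
t=30  I4 finished on DivU
t=31  I4→R5
t=32  issue I6 (DivU)
t=33  I6 read-ops · issue I7 (IntU)
t=40  I6 finished on DivU
t=41  I6→R4
t=42  I7 read-ops
t=43  I7 finished on IntU
t=44  I7→R1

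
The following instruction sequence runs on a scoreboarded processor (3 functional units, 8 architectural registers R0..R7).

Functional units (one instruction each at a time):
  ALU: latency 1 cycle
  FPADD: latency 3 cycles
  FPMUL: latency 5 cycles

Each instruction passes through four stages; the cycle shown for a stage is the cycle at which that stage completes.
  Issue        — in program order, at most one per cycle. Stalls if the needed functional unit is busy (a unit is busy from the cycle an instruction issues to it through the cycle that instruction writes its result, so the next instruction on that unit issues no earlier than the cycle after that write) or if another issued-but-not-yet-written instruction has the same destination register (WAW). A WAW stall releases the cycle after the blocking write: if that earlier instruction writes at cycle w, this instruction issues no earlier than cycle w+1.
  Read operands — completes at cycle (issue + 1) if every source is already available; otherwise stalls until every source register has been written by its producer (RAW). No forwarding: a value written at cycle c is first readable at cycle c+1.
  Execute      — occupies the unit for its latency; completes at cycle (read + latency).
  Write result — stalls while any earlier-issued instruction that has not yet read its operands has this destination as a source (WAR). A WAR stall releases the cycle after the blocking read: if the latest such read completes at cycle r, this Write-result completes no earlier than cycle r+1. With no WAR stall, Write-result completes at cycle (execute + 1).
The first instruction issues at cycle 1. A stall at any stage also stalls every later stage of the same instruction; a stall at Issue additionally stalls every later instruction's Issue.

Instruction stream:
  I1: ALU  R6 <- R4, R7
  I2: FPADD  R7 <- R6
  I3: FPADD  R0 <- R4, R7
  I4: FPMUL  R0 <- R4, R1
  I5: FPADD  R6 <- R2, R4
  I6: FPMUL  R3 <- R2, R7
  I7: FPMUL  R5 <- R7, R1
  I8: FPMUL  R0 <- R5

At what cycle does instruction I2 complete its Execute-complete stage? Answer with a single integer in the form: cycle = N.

cycle = 8

I1: IS=1 RO=2 EX=3 WR=4
I2: IS=2 RO=5 EX=8 WR=9  [RAW R6: wait I1 write@4]
I3: IS=10 RO=11 EX=14 WR=15  [struct: FPADD busy until I2 writes@9]
I4: IS=16 RO=17 EX=22 WR=23  [WAW R0: wait I3 write@15]
I5: IS=17 RO=18 EX=21 WR=22
I6: IS=24 RO=25 EX=30 WR=31  [struct: FPMUL busy until I4 writes@23]
I7: IS=32 RO=33 EX=38 WR=39  [struct: FPMUL busy until I6 writes@31]
I8: IS=40 RO=41 EX=46 WR=47  [struct: FPMUL busy until I7 writes@39]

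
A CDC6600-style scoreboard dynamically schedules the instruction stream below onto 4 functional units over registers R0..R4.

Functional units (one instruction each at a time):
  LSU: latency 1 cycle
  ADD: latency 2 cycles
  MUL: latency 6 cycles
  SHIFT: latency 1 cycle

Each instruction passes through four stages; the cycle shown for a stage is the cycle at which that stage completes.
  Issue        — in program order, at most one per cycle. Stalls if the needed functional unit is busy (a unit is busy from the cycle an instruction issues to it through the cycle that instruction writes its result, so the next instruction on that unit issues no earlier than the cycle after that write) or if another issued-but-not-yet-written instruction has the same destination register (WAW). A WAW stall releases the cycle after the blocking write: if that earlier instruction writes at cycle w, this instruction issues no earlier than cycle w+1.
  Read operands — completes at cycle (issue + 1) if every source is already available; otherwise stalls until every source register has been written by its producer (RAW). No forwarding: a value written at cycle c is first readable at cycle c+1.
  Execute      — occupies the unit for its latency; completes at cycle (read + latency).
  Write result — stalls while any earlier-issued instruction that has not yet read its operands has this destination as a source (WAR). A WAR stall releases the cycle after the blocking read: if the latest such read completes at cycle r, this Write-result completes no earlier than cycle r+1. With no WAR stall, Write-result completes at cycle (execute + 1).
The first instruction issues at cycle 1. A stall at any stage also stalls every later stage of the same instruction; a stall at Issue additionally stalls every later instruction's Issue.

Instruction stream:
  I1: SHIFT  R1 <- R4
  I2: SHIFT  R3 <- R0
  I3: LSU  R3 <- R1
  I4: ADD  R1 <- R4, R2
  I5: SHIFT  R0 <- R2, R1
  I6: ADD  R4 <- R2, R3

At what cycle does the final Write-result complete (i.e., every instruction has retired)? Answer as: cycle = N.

cycle = 19

[1] I1→SHIFT
[2] I1 RO
[3] I1 EX
[4] I1 WR R1
[5] I2→SHIFT
[6] I2 RO
[7] I2 EX
[8] I2 WR R3
[9] I3→LSU
[10] I3 RO · I4→ADD
[11] I3 EX · I4 RO · I5→SHIFT
[12] I3 WR R3
[13] I4 EX
[14] I4 WR R1
[15] I5 RO · I6→ADD
[16] I5 EX · I6 RO
[17] I5 WR R0
[18] I6 EX
[19] I6 WR R4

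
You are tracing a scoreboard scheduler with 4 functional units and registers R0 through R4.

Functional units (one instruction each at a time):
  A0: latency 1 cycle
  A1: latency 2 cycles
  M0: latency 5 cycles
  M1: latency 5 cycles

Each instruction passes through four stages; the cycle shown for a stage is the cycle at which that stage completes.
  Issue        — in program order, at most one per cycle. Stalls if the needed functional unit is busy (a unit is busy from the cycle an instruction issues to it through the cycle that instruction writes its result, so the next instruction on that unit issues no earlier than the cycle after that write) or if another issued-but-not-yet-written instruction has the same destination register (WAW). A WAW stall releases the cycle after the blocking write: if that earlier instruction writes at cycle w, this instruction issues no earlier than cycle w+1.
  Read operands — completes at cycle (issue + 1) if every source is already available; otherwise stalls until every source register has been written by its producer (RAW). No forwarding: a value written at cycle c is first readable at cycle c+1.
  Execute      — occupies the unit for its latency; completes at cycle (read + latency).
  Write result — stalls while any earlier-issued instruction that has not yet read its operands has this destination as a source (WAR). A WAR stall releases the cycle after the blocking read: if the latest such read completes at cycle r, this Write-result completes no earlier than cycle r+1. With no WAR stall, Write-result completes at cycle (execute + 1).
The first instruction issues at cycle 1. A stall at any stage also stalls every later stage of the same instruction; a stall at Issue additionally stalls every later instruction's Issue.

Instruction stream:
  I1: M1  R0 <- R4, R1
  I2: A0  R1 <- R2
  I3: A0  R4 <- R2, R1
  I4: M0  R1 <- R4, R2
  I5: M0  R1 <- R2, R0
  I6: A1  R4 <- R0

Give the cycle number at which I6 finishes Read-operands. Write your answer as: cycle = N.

cycle = 19

I1 -> (1, 2, 7, 8)
I2 -> (2, 3, 4, 5)
I3 -> (6, 7, 8, 9)  // struct: A0 busy until I2 writes@5
I4 -> (7, 10, 15, 16)  // RAW R4: wait I3 write@9
I5 -> (17, 18, 23, 24)  // struct: M0 busy until I4 writes@16
I6 -> (18, 19, 21, 22)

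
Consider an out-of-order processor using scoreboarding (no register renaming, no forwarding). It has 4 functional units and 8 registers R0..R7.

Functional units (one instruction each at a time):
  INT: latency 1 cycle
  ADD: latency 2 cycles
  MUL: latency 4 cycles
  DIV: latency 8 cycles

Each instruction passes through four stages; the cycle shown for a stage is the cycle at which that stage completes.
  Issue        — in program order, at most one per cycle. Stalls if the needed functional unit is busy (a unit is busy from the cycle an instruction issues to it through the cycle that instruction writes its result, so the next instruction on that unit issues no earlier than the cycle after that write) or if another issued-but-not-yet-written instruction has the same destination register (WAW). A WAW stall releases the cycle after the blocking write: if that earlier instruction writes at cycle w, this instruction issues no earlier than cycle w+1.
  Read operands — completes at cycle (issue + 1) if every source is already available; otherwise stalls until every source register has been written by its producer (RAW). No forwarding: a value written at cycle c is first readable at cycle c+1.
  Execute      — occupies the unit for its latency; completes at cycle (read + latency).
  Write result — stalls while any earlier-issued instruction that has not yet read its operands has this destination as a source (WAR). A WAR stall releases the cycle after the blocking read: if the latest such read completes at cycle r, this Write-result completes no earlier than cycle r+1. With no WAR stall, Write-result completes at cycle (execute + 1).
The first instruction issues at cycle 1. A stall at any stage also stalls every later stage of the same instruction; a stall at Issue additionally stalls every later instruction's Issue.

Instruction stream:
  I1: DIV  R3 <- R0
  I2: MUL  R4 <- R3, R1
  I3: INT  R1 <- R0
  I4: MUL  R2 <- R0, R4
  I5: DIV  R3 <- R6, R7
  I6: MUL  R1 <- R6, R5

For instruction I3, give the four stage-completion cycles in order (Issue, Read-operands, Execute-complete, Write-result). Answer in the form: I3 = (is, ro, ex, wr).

I3 = (3, 4, 5, 13)

[1] I1 dispatched to DIV
[2] I1 operands ready · I2 dispatched to MUL
[3] I3 dispatched to INT
[4] I3 operands ready
[5] I3 complete
[10] I1 complete
[11] R3←I1
[12] I2 operands ready
[13] R1←I3
[16] I2 complete
[17] R4←I2
[18] I4 dispatched to MUL
[19] I4 operands ready · I5 dispatched to DIV
[20] I5 operands ready
[23] I4 complete
[24] R2←I4
[25] I6 dispatched to MUL
[26] I6 operands ready
[28] I5 complete
[29] R3←I5
[30] I6 complete
[31] R1←I6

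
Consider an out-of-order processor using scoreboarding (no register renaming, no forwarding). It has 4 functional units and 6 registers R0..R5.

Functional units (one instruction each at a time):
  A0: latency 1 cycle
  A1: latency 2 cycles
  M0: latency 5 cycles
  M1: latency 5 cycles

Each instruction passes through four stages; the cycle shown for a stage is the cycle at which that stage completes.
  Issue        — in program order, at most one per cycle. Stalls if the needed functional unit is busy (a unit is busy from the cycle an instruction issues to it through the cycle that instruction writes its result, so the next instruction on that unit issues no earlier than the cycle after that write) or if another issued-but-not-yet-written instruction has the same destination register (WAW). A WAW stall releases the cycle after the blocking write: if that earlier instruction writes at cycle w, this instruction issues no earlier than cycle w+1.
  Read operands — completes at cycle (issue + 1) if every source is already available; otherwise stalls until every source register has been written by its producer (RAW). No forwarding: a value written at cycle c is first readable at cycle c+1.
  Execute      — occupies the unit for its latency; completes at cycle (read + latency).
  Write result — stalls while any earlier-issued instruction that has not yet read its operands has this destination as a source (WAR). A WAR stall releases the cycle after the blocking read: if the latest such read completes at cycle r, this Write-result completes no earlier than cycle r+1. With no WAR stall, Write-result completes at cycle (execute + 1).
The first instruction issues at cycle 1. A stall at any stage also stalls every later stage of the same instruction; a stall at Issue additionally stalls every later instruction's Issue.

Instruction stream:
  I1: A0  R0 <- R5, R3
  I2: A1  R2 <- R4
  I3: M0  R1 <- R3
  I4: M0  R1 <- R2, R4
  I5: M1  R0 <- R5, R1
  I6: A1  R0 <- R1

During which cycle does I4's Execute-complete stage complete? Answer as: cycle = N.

cycle = 17

t=1  I1 dispatched to A0
t=2  I1 operands ready; I2 dispatched to A1
t=3  I1 complete; I2 operands ready; I3 dispatched to M0
t=4  R0←I1; I3 operands ready
t=5  I2 complete
t=6  R2←I2
t=9  I3 complete
t=10  R1←I3
t=11  I4 dispatched to M0
t=12  I4 operands ready; I5 dispatched to M1
t=17  I4 complete
t=18  R1←I4
t=19  I5 operands ready
t=24  I5 complete
t=25  R0←I5
t=26  I6 dispatched to A1
t=27  I6 operands ready
t=29  I6 complete
t=30  R0←I6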